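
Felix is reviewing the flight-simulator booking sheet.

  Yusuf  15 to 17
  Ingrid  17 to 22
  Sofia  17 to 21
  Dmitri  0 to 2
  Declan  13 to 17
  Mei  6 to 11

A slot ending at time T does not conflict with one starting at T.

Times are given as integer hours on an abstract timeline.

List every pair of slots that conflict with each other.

Declan & Yusuf, Ingrid & Sofia

Sorted by start: Dmitri, Mei, Declan, Yusuf, Ingrid, Sofia.
Mei starts after Dmitri ends, so nothing later overlaps Dmitri either.
Declan starts after Mei ends, so nothing later overlaps Mei either.
Yusuf starts before Declan ends → Declan and Yusuf overlap.
Ingrid starts exactly when Declan ends (back-to-back, no overlap), so nothing later overlaps Declan either.
Ingrid starts exactly when Yusuf ends (back-to-back, no overlap), so nothing later overlaps Yusuf either.
Sofia starts before Ingrid ends → Ingrid and Sofia overlap.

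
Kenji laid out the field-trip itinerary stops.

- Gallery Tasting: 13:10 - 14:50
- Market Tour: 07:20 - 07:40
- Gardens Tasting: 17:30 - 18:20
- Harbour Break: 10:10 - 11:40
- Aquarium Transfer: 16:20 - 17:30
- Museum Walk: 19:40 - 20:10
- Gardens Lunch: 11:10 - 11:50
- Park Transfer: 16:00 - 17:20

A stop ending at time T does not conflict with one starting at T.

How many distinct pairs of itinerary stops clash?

Sorted by start: Market Tour, Harbour Break, Gardens Lunch, Gallery Tasting, Park Transfer, Aquarium Transfer, Gardens Tasting, Museum Walk.
Harbour Break starts after Market Tour ends; Market Tour is clear from here.
Gardens Lunch starts before Harbour Break ends → Harbour Break and Gardens Lunch overlap.
Gallery Tasting starts after Harbour Break ends; Harbour Break is clear from here.
Gallery Tasting starts after Gardens Lunch ends; Gardens Lunch is clear from here.
Park Transfer starts after Gallery Tasting ends; Gallery Tasting is clear from here.
Aquarium Transfer starts before Park Transfer ends → Park Transfer and Aquarium Transfer overlap.
Gardens Tasting starts after Park Transfer ends; Park Transfer is clear from here.
Gardens Tasting starts exactly when Aquarium Transfer ends (back-to-back, no overlap); Aquarium Transfer is clear from here.
Museum Walk starts after Gardens Tasting ends.
Overlapping pairs: Aquarium Transfer & Park Transfer, Gardens Lunch & Harbour Break — 2 in total.

2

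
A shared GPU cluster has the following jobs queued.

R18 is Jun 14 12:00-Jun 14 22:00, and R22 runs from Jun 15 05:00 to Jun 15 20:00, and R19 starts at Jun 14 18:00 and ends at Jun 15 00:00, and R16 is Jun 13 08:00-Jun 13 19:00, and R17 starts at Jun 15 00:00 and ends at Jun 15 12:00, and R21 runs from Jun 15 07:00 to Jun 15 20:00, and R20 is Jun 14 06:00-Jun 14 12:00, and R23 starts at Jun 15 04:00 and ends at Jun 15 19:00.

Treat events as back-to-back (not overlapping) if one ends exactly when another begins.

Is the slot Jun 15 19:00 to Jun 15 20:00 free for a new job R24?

No — it overlaps R21, R22

R16: ends Jun 13 19:00 at or before R24 starts Jun 15 19:00 → clear.
R20: ends Jun 14 12:00 at or before R24 starts Jun 15 19:00 → clear.
R18: ends Jun 14 22:00 at or before R24 starts Jun 15 19:00 → clear.
R19: ends Jun 15 00:00 at or before R24 starts Jun 15 19:00 → clear.
R17: ends Jun 15 12:00 at or before R24 starts Jun 15 19:00 → clear.
R23: ends Jun 15 19:00 at or before R24 starts Jun 15 19:00 → clear.
R22: starts Jun 15 05:00 before R24 ends Jun 15 20:00, and ends Jun 15 20:00 after R24 starts Jun 15 19:00 → overlap.
R21: starts Jun 15 07:00 before R24 ends Jun 15 20:00, and ends Jun 15 20:00 after R24 starts Jun 15 19:00 → overlap.
R24 overlaps R21, R22.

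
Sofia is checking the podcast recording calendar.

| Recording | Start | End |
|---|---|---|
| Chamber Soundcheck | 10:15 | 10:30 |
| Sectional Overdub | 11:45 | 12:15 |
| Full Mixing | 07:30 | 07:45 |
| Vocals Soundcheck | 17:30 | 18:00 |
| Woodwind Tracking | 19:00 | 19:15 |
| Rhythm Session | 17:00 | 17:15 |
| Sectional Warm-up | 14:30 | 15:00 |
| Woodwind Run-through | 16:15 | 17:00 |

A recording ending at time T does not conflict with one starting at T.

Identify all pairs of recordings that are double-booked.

Two intervals overlap when each starts before the other ends.
Sorted by start: Full Mixing, Chamber Soundcheck, Sectional Overdub, Sectional Warm-up, Woodwind Run-through, Rhythm Session, Vocals Soundcheck, Woodwind Tracking.
Chamber Soundcheck starts after Full Mixing ends; Full Mixing is clear from here.
Sectional Overdub starts after Chamber Soundcheck ends; Chamber Soundcheck is clear from here.
Sectional Warm-up starts after Sectional Overdub ends; Sectional Overdub is clear from here.
Woodwind Run-through starts after Sectional Warm-up ends; Sectional Warm-up is clear from here.
Rhythm Session starts exactly when Woodwind Run-through ends (back-to-back, no overlap); Woodwind Run-through is clear from here.
Vocals Soundcheck starts after Rhythm Session ends; Rhythm Session is clear from here.
Woodwind Tracking starts after Vocals Soundcheck ends.

no overlapping pairs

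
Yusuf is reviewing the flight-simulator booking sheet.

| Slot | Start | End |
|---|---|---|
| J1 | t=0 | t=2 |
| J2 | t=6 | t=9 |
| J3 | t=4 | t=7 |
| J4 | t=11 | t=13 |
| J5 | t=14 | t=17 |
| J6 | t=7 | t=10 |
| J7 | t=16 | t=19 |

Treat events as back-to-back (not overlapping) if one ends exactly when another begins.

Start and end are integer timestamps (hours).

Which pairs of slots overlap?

J2 & J3, J2 & J6, J5 & J7

Two intervals overlap when each starts before the other ends.
Sorted by start: J1, J3, J2, J6, J4, J5, J7.
J3 starts after J1 ends — done with J1.
J2 starts before J3 ends → J3 and J2 overlap.
J6 starts exactly when J3 ends (back-to-back, no overlap) — done with J3.
J6 starts before J2 ends → J2 and J6 overlap.
J4 starts after J2 ends — done with J2.
J4 starts after J6 ends — done with J6.
J5 starts after J4 ends — done with J4.
J7 starts before J5 ends → J5 and J7 overlap.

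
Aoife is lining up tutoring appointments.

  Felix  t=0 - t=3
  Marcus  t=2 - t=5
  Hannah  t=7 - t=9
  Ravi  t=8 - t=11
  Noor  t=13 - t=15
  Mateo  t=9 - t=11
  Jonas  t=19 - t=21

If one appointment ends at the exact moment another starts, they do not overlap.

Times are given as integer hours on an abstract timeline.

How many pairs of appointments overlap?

Sorted by start: Felix, Marcus, Hannah, Ravi, Mateo, Noor, Jonas.
Marcus starts before Felix ends → Felix and Marcus overlap.
Hannah starts after Felix ends; Felix is clear from here.
Hannah starts after Marcus ends; Marcus is clear from here.
Ravi starts before Hannah ends → Hannah and Ravi overlap.
Mateo starts exactly when Hannah ends (back-to-back, no overlap); Hannah is clear from here.
Mateo starts before Ravi ends → Ravi and Mateo overlap.
Noor starts after Ravi ends; Ravi is clear from here.
Noor starts after Mateo ends; Mateo is clear from here.
Jonas starts after Noor ends.
Overlapping pairs: Felix & Marcus, Hannah & Ravi, Mateo & Ravi — 3 in total.

3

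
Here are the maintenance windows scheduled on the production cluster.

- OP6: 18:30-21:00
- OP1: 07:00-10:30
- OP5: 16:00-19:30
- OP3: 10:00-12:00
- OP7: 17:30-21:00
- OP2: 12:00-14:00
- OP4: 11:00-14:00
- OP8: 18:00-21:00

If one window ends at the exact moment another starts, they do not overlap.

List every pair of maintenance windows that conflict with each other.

OP1 & OP3, OP2 & OP4, OP3 & OP4, OP5 & OP6, OP5 & OP7, OP5 & OP8, OP6 & OP7, OP6 & OP8, OP7 & OP8

Sorted by start: OP1, OP3, OP4, OP2, OP5, OP7, OP8, OP6.
OP3 starts before OP1 ends → OP1 and OP3 overlap.
OP4 starts after OP1 ends; OP1 is clear from here.
OP4 starts before OP3 ends → OP3 and OP4 overlap.
OP2 starts exactly when OP3 ends (back-to-back, no overlap); OP3 is clear from here.
OP2 starts before OP4 ends → OP4 and OP2 overlap.
OP5 starts after OP4 ends; OP4 is clear from here.
OP5 starts after OP2 ends; OP2 is clear from here.
OP7 starts before OP5 ends → OP5 and OP7 overlap.
OP8 starts before OP5 ends → OP5 and OP8 overlap.
OP6 starts before OP5 ends → OP5 and OP6 overlap.
OP8 starts before OP7 ends → OP7 and OP8 overlap.
OP6 starts before OP7 ends → OP7 and OP6 overlap.
OP6 starts before OP8 ends → OP8 and OP6 overlap.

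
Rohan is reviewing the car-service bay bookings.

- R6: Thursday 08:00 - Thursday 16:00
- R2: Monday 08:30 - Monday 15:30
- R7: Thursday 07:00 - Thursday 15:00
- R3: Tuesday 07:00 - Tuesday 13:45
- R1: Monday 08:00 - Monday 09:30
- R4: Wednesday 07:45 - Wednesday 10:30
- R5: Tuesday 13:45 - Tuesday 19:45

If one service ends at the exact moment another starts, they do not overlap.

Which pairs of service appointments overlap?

R1 & R2, R6 & R7

Sorted by start: R1, R2, R3, R5, R4, R7, R6.
R2 starts before R1 ends → R1 and R2 overlap.
R3 starts after R1 ends; R1 is clear from here.
R3 starts after R2 ends; R2 is clear from here.
R5 starts exactly when R3 ends (back-to-back, no overlap); R3 is clear from here.
R4 starts after R5 ends; R5 is clear from here.
R7 starts after R4 ends; R4 is clear from here.
R6 starts before R7 ends → R7 and R6 overlap.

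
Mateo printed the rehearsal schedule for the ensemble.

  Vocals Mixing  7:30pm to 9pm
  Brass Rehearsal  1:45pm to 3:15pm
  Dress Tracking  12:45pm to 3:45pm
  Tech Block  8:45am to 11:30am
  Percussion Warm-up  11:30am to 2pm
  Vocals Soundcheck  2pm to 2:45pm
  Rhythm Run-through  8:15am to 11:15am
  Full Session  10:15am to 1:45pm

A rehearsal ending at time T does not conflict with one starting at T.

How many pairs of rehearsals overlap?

10

Sorted by start: Rhythm Run-through, Tech Block, Full Session, Percussion Warm-up, Dress Tracking, Brass Rehearsal, Vocals Soundcheck, Vocals Mixing.
Tech Block starts before Rhythm Run-through ends → Rhythm Run-through and Tech Block overlap.
Full Session starts before Rhythm Run-through ends → Rhythm Run-through and Full Session overlap.
Percussion Warm-up starts after Rhythm Run-through ends; Rhythm Run-through is clear from here.
Full Session starts before Tech Block ends → Tech Block and Full Session overlap.
Percussion Warm-up starts exactly when Tech Block ends (back-to-back, no overlap); Tech Block is clear from here.
Percussion Warm-up starts before Full Session ends → Full Session and Percussion Warm-up overlap.
Dress Tracking starts before Full Session ends → Full Session and Dress Tracking overlap.
Brass Rehearsal starts exactly when Full Session ends (back-to-back, no overlap); Full Session is clear from here.
Dress Tracking starts before Percussion Warm-up ends → Percussion Warm-up and Dress Tracking overlap.
Brass Rehearsal starts before Percussion Warm-up ends → Percussion Warm-up and Brass Rehearsal overlap.
Vocals Soundcheck starts exactly when Percussion Warm-up ends (back-to-back, no overlap); Percussion Warm-up is clear from here.
Brass Rehearsal starts before Dress Tracking ends → Dress Tracking and Brass Rehearsal overlap.
Vocals Soundcheck starts before Dress Tracking ends → Dress Tracking and Vocals Soundcheck overlap.
Vocals Mixing starts after Dress Tracking ends.
Vocals Soundcheck starts before Brass Rehearsal ends → Brass Rehearsal and Vocals Soundcheck overlap.
Vocals Mixing starts after Brass Rehearsal ends.
Vocals Mixing starts after Vocals Soundcheck ends.
Overlapping pairs: Brass Rehearsal & Dress Tracking, Brass Rehearsal & Percussion Warm-up, Brass Rehearsal & Vocals Soundcheck, Dress Tracking & Full Session, Dress Tracking & Percussion Warm-up, Dress Tracking & Vocals Soundcheck, Full Session & Percussion Warm-up, Full Session & Rhythm Run-through, Full Session & Tech Block, Rhythm Run-through & Tech Block — 10 in total.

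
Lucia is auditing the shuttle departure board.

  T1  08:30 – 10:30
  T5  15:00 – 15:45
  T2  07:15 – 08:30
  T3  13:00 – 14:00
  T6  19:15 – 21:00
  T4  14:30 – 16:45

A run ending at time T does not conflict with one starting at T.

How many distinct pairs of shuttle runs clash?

1

Sorted by start: T2, T1, T3, T4, T5, T6.
T1 starts exactly when T2 ends (back-to-back, no overlap); T2 is clear from here.
T3 starts after T1 ends; T1 is clear from here.
T4 starts after T3 ends; T3 is clear from here.
T5 starts before T4 ends → T4 and T5 overlap.
T6 starts after T4 ends.
T6 starts after T5 ends.
Overlapping pairs: T4 & T5 — 1 in total.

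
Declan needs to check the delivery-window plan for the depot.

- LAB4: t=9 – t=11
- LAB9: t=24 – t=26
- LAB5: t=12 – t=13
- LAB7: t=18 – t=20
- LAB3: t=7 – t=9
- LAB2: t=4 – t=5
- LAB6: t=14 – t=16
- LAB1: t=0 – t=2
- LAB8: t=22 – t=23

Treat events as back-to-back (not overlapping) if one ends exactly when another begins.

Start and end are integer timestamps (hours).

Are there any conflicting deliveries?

No

Sorted by start: LAB1, LAB2, LAB3, LAB4, LAB5, LAB6, LAB7, LAB8, LAB9.
LAB2 starts after LAB1 ends, so nothing later overlaps LAB1 either.
LAB3 starts after LAB2 ends, so nothing later overlaps LAB2 either.
LAB4 starts exactly when LAB3 ends (back-to-back, no overlap), so nothing later overlaps LAB3 either.
LAB5 starts after LAB4 ends, so nothing later overlaps LAB4 either.
LAB6 starts after LAB5 ends, so nothing later overlaps LAB5 either.
LAB7 starts after LAB6 ends, so nothing later overlaps LAB6 either.
LAB8 starts after LAB7 ends, so nothing later overlaps LAB7 either.
LAB9 starts after LAB8 ends.
Every pair is clear; the schedule has no overlaps.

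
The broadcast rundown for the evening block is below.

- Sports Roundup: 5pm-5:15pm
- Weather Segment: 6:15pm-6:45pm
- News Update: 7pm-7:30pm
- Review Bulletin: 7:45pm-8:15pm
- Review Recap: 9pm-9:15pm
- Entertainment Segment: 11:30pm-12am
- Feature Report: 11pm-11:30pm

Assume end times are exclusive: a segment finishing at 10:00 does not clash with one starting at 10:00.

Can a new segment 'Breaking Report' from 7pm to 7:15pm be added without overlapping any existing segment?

No — it overlaps News Update

Sports Roundup: ends 5:15pm at or before Breaking Report starts 7pm → clear.
Weather Segment: ends 6:45pm at or before Breaking Report starts 7pm → clear.
News Update: starts 7pm before Breaking Report ends 7:15pm, and ends 7:30pm after Breaking Report starts 7pm → overlap.
Review Bulletin: starts 7:45pm at or after Breaking Report ends 7:15pm → clear.
Review Recap: starts 9pm at or after Breaking Report ends 7:15pm → clear.
Feature Report: starts 11pm at or after Breaking Report ends 7:15pm → clear.
Entertainment Segment: starts 11:30pm at or after Breaking Report ends 7:15pm → clear.
Breaking Report overlaps News Update.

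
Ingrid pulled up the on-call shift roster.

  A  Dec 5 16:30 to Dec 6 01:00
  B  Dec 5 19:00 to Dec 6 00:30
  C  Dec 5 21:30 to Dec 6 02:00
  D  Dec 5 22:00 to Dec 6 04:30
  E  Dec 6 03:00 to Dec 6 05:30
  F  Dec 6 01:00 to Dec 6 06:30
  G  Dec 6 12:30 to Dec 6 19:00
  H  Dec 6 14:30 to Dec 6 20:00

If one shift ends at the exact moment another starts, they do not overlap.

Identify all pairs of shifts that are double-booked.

A & B, A & C, A & D, B & C, B & D, C & D, C & F, D & E, D & F, E & F, G & H

Check each pair: they overlap iff neither finishes before the other starts.
Sorted by start: A, B, C, D, F, E, G, H.
B starts before A ends → A and B overlap.
C starts before A ends → A and C overlap.
D starts before A ends → A and D overlap.
F starts exactly when A ends (back-to-back, no overlap); A is clear from here.
C starts before B ends → B and C overlap.
D starts before B ends → B and D overlap.
F starts after B ends; B is clear from here.
D starts before C ends → C and D overlap.
F starts before C ends → C and F overlap.
E starts after C ends; C is clear from here.
F starts before D ends → D and F overlap.
E starts before D ends → D and E overlap.
G starts after D ends; D is clear from here.
E starts before F ends → F and E overlap.
G starts after F ends; F is clear from here.
G starts after E ends; E is clear from here.
H starts before G ends → G and H overlap.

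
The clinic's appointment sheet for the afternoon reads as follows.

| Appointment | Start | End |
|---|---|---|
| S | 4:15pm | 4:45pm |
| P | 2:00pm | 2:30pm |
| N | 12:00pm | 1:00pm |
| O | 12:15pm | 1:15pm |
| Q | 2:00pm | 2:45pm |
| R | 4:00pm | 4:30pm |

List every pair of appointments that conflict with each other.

N & O, P & Q, R & S

Sorted by start: N, O, P, Q, R, S.
O starts before N ends → N and O overlap.
P starts after N ends; N is clear from here.
P starts after O ends; O is clear from here.
Q starts before P ends → P and Q overlap.
R starts after P ends; P is clear from here.
R starts after Q ends; Q is clear from here.
S starts before R ends → R and S overlap.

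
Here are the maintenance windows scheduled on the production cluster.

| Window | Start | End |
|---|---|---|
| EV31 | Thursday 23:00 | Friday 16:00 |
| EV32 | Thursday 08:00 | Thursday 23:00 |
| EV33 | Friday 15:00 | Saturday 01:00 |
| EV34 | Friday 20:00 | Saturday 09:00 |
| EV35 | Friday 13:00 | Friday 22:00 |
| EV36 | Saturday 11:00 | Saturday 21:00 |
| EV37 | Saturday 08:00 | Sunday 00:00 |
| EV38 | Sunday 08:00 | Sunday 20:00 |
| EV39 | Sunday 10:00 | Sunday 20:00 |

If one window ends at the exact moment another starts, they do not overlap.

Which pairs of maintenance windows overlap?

Sorted by start: EV32, EV31, EV35, EV33, EV34, EV37, EV36, EV38, EV39.
EV31 starts exactly when EV32 ends (back-to-back, no overlap), so EV32 has no further overlaps.
EV35 starts before EV31 ends → EV31 and EV35 overlap.
EV33 starts before EV31 ends → EV31 and EV33 overlap.
EV34 starts after EV31 ends, so EV31 has no further overlaps.
EV33 starts before EV35 ends → EV35 and EV33 overlap.
EV34 starts before EV35 ends → EV35 and EV34 overlap.
EV37 starts after EV35 ends, so EV35 has no further overlaps.
EV34 starts before EV33 ends → EV33 and EV34 overlap.
EV37 starts after EV33 ends, so EV33 has no further overlaps.
EV37 starts before EV34 ends → EV34 and EV37 overlap.
EV36 starts after EV34 ends, so EV34 has no further overlaps.
EV36 starts before EV37 ends → EV37 and EV36 overlap.
EV38 starts after EV37 ends, so EV37 has no further overlaps.
EV38 starts after EV36 ends, so EV36 has no further overlaps.
EV39 starts before EV38 ends → EV38 and EV39 overlap.

EV31 & EV33, EV31 & EV35, EV33 & EV34, EV33 & EV35, EV34 & EV35, EV34 & EV37, EV36 & EV37, EV38 & EV39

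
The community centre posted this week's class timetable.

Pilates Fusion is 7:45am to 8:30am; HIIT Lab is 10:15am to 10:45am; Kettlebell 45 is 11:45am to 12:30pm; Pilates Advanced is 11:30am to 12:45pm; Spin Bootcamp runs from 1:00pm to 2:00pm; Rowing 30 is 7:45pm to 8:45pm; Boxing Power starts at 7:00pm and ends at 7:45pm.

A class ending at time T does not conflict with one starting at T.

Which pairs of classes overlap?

Kettlebell 45 & Pilates Advanced

Sorted by start: Pilates Fusion, HIIT Lab, Pilates Advanced, Kettlebell 45, Spin Bootcamp, Boxing Power, Rowing 30.
HIIT Lab starts after Pilates Fusion ends; Pilates Fusion is clear from here.
Pilates Advanced starts after HIIT Lab ends; HIIT Lab is clear from here.
Kettlebell 45 starts before Pilates Advanced ends → Pilates Advanced and Kettlebell 45 overlap.
Spin Bootcamp starts after Pilates Advanced ends; Pilates Advanced is clear from here.
Spin Bootcamp starts after Kettlebell 45 ends; Kettlebell 45 is clear from here.
Boxing Power starts after Spin Bootcamp ends; Spin Bootcamp is clear from here.
Rowing 30 starts exactly when Boxing Power ends (back-to-back, no overlap).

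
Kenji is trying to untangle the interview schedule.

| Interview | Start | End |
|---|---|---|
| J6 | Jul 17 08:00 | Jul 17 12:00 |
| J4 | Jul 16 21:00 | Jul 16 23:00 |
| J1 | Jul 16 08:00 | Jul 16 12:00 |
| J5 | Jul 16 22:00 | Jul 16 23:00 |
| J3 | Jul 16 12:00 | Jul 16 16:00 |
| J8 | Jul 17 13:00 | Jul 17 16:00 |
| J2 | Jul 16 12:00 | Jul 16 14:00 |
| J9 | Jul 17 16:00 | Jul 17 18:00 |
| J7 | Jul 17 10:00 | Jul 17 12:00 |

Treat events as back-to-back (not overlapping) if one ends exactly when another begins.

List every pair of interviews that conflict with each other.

J2 & J3, J4 & J5, J6 & J7

Sorted by start: J1, J2, J3, J4, J5, J6, J7, J8, J9.
J2 starts exactly when J1 ends (back-to-back, no overlap), so nothing later overlaps J1 either.
J3 starts before J2 ends → J2 and J3 overlap.
J4 starts after J2 ends, so nothing later overlaps J2 either.
J4 starts after J3 ends, so nothing later overlaps J3 either.
J5 starts before J4 ends → J4 and J5 overlap.
J6 starts after J4 ends, so nothing later overlaps J4 either.
J6 starts after J5 ends, so nothing later overlaps J5 either.
J7 starts before J6 ends → J6 and J7 overlap.
J8 starts after J6 ends, so nothing later overlaps J6 either.
J8 starts after J7 ends, so nothing later overlaps J7 either.
J9 starts exactly when J8 ends (back-to-back, no overlap).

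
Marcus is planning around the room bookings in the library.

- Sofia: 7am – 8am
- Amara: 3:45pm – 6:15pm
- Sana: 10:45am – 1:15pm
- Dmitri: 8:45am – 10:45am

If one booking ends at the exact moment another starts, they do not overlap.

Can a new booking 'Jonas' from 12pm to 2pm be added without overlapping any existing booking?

Sofia: ends 8am at or before Jonas starts 12pm → clear.
Dmitri: ends 10:45am at or before Jonas starts 12pm → clear.
Sana: starts 10:45am before Jonas ends 2pm, and ends 1:15pm after Jonas starts 12pm → overlap.
Amara: starts 3:45pm at or after Jonas ends 2pm → clear.
Jonas overlaps Sana.

No — it overlaps Sana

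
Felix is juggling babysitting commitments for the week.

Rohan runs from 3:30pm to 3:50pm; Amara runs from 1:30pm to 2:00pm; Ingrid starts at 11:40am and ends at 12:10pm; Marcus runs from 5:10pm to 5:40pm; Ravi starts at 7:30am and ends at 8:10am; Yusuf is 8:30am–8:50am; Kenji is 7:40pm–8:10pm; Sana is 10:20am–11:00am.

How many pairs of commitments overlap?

0

Two intervals overlap when each starts before the other ends.
Sorted by start: Ravi, Yusuf, Sana, Ingrid, Amara, Rohan, Marcus, Kenji.
Yusuf starts after Ravi ends, so Ravi has no further overlaps.
Sana starts after Yusuf ends, so Yusuf has no further overlaps.
Ingrid starts after Sana ends, so Sana has no further overlaps.
Amara starts after Ingrid ends, so Ingrid has no further overlaps.
Rohan starts after Amara ends, so Amara has no further overlaps.
Marcus starts after Rohan ends, so Rohan has no further overlaps.
Kenji starts after Marcus ends.
No pair overlaps.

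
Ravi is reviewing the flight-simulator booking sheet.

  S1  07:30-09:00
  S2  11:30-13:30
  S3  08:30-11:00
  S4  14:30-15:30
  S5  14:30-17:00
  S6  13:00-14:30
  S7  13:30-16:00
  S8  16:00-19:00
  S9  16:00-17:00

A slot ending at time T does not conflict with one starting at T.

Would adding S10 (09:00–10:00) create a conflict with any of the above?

S1: ends 09:00 at or before S10 starts 09:00 → clear.
S3: starts 08:30 before S10 ends 10:00, and ends 11:00 after S10 starts 09:00 → overlap.
S2: starts 11:30 at or after S10 ends 10:00 → clear.
S6: starts 13:00 at or after S10 ends 10:00 → clear.
S7: starts 13:30 at or after S10 ends 10:00 → clear.
S4: starts 14:30 at or after S10 ends 10:00 → clear.
S5: starts 14:30 at or after S10 ends 10:00 → clear.
S8: starts 16:00 at or after S10 ends 10:00 → clear.
S9: starts 16:00 at or after S10 ends 10:00 → clear.
S10 overlaps S3.

Yes — it overlaps S3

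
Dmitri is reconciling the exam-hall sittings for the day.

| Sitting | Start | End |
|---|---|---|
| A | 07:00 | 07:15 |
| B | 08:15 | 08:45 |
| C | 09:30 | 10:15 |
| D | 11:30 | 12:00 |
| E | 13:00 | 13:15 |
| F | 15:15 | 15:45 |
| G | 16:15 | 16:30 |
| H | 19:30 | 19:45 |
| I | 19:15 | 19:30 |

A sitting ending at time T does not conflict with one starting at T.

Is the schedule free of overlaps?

Two intervals overlap when each starts before the other ends.
Sorted by start: A, B, C, D, E, F, G, I, H.
B starts after A ends, so A has no further overlaps.
C starts after B ends, so B has no further overlaps.
D starts after C ends, so C has no further overlaps.
E starts after D ends, so D has no further overlaps.
F starts after E ends, so E has no further overlaps.
G starts after F ends, so F has no further overlaps.
I starts after G ends, so G has no further overlaps.
H starts exactly when I ends (back-to-back, no overlap).
Every pair is clear; the schedule has no overlaps.

Yes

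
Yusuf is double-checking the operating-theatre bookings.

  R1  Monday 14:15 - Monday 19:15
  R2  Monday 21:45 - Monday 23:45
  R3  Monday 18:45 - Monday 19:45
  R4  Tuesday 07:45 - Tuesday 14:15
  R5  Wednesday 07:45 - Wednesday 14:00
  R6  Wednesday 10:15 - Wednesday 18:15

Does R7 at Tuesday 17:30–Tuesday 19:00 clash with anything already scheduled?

R1: ends Monday 19:15 at or before R7 starts Tuesday 17:30 → clear.
R3: ends Monday 19:45 at or before R7 starts Tuesday 17:30 → clear.
R2: ends Monday 23:45 at or before R7 starts Tuesday 17:30 → clear.
R4: ends Tuesday 14:15 at or before R7 starts Tuesday 17:30 → clear.
R5: starts Wednesday 07:45 at or after R7 ends Tuesday 19:00 → clear.
R6: starts Wednesday 10:15 at or after R7 ends Tuesday 19:00 → clear.

No — it doesn't clash with anything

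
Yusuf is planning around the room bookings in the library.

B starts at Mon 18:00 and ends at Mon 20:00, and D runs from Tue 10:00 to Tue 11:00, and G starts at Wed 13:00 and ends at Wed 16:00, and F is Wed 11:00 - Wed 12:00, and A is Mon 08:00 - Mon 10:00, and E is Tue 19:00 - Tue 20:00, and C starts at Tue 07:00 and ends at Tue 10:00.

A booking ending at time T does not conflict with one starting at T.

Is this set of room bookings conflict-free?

Yes

Two intervals overlap when each starts before the other ends.
Sorted by start: A, B, C, D, E, F, G.
B starts after A ends; A is clear from here.
C starts after B ends; B is clear from here.
D starts exactly when C ends (back-to-back, no overlap); C is clear from here.
E starts after D ends; D is clear from here.
F starts after E ends; E is clear from here.
G starts after F ends.
Every pair is clear; the schedule has no overlaps.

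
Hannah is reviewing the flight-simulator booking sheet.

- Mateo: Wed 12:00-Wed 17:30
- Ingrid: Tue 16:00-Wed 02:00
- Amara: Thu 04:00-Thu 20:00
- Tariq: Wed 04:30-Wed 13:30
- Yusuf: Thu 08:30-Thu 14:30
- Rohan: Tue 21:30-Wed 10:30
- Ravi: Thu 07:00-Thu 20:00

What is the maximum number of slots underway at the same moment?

3

Walk through starts and ends in time order (an end at T is processed before a start at T):
Tue 16:00 start Ingrid → 1
Tue 21:30 start Rohan → 2
Wed 02:00 end Ingrid → 1
Wed 04:30 start Tariq → 2
Wed 10:30 end Rohan → 1
Wed 12:00 start Mateo → 2
Wed 13:30 end Tariq → 1
Wed 17:30 end Mateo → 0
Thu 04:00 start Amara → 1
Thu 07:00 start Ravi → 2
Thu 08:30 start Yusuf → 3
Thu 14:30 end Yusuf → 2
Thu 20:00 end Amara → 1
Thu 20:00 end Ravi → 0
Peak is 3, at Thu 08:30 (Amara, Ravi, Yusuf).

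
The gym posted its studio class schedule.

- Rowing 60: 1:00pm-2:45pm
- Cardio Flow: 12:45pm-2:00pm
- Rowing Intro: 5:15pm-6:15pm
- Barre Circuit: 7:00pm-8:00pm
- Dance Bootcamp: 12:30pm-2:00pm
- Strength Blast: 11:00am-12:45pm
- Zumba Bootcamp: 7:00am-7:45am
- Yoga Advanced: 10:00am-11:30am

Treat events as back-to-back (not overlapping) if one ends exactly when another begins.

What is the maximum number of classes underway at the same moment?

3

Sweep the timeline, counting +1 at each start and −1 at each end (ends before starts at a tie):
7:00am start Zumba Bootcamp → 1
7:45am end Zumba Bootcamp → 0
10:00am start Yoga Advanced → 1
11:00am start Strength Blast → 2
11:30am end Yoga Advanced → 1
12:30pm start Dance Bootcamp → 2
12:45pm end Strength Blast → 1
12:45pm start Cardio Flow → 2
1:00pm start Rowing 60 → 3
2:00pm end Cardio Flow → 2
2:00pm end Dance Bootcamp → 1
2:45pm end Rowing 60 → 0
5:15pm start Rowing Intro → 1
6:15pm end Rowing Intro → 0
7:00pm start Barre Circuit → 1
8:00pm end Barre Circuit → 0
Peak is 3, at 1:00pm (Cardio Flow, Dance Bootcamp, Rowing 60).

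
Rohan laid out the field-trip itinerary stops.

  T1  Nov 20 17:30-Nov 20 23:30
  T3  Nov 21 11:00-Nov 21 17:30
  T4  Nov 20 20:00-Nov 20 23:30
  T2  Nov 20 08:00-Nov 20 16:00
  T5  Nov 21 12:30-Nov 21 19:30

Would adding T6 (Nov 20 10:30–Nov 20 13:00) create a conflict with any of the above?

Yes — it overlaps T2

T2: starts Nov 20 08:00 before T6 ends Nov 20 13:00, and ends Nov 20 16:00 after T6 starts Nov 20 10:30 → overlap.
T1: starts Nov 20 17:30 at or after T6 ends Nov 20 13:00 → clear.
T4: starts Nov 20 20:00 at or after T6 ends Nov 20 13:00 → clear.
T3: starts Nov 21 11:00 at or after T6 ends Nov 20 13:00 → clear.
T5: starts Nov 21 12:30 at or after T6 ends Nov 20 13:00 → clear.
T6 overlaps T2.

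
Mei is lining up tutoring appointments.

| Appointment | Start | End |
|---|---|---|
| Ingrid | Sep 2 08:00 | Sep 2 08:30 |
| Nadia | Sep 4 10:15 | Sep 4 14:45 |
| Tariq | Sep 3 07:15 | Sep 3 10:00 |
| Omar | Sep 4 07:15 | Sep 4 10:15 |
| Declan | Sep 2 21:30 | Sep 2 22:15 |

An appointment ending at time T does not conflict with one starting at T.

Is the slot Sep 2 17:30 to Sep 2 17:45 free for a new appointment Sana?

Ingrid: ends Sep 2 08:30 at or before Sana starts Sep 2 17:30 → clear.
Declan: starts Sep 2 21:30 at or after Sana ends Sep 2 17:45 → clear.
Tariq: starts Sep 3 07:15 at or after Sana ends Sep 2 17:45 → clear.
Omar: starts Sep 4 07:15 at or after Sana ends Sep 2 17:45 → clear.
Nadia: starts Sep 4 10:15 at or after Sana ends Sep 2 17:45 → clear.

Yes — the slot is free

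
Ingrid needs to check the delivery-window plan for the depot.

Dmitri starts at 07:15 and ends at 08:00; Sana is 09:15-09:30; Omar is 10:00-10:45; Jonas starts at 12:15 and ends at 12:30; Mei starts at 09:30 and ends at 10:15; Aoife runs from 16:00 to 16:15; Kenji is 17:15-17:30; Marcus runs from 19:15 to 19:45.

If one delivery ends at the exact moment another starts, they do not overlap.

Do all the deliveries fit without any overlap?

No

Sorted by start: Dmitri, Sana, Mei, Omar, Jonas, Aoife, Kenji, Marcus.
Sana starts after Dmitri ends, so Dmitri has no further overlaps.
Mei starts exactly when Sana ends (back-to-back, no overlap), so Sana has no further overlaps.
Omar starts before Mei ends → Mei and Omar overlap.
That's a conflict, so the schedule is not conflict-free.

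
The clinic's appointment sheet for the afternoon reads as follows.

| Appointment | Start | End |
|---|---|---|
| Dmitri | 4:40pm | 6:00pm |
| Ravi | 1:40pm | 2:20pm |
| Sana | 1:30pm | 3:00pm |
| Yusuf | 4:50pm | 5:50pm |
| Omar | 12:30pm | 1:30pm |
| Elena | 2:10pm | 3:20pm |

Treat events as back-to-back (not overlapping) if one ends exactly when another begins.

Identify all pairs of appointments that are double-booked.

Dmitri & Yusuf, Elena & Ravi, Elena & Sana, Ravi & Sana

Sorted by start: Omar, Sana, Ravi, Elena, Dmitri, Yusuf.
Sana starts exactly when Omar ends (back-to-back, no overlap); Omar is clear from here.
Ravi starts before Sana ends → Sana and Ravi overlap.
Elena starts before Sana ends → Sana and Elena overlap.
Dmitri starts after Sana ends; Sana is clear from here.
Elena starts before Ravi ends → Ravi and Elena overlap.
Dmitri starts after Ravi ends; Ravi is clear from here.
Dmitri starts after Elena ends; Elena is clear from here.
Yusuf starts before Dmitri ends → Dmitri and Yusuf overlap.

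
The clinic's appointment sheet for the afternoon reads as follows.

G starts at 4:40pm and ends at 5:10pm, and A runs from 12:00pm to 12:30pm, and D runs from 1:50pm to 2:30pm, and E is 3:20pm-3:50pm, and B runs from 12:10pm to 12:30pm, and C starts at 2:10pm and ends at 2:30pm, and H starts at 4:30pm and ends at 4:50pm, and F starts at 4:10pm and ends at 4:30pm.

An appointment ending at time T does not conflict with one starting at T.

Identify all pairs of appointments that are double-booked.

A & B, C & D, G & H

Sorted by start: A, B, D, C, E, F, H, G.
B starts before A ends → A and B overlap.
D starts after A ends — done with A.
D starts after B ends — done with B.
C starts before D ends → D and C overlap.
E starts after D ends — done with D.
E starts after C ends — done with C.
F starts after E ends — done with E.
H starts exactly when F ends (back-to-back, no overlap) — done with F.
G starts before H ends → H and G overlap.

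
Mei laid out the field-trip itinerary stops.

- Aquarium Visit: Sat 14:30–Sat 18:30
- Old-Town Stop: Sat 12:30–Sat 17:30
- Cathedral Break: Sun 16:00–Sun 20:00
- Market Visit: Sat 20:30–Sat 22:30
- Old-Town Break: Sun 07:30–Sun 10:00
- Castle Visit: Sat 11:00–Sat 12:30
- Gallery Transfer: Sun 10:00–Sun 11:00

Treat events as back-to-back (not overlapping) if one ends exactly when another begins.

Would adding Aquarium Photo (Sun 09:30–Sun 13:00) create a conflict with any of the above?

Yes — it overlaps Gallery Transfer, Old-Town Break

Castle Visit: ends Sat 12:30 at or before Aquarium Photo starts Sun 09:30 → clear.
Old-Town Stop: ends Sat 17:30 at or before Aquarium Photo starts Sun 09:30 → clear.
Aquarium Visit: ends Sat 18:30 at or before Aquarium Photo starts Sun 09:30 → clear.
Market Visit: ends Sat 22:30 at or before Aquarium Photo starts Sun 09:30 → clear.
Old-Town Break: starts Sun 07:30 before Aquarium Photo ends Sun 13:00, and ends Sun 10:00 after Aquarium Photo starts Sun 09:30 → overlap.
Gallery Transfer: starts Sun 10:00 before Aquarium Photo ends Sun 13:00, and ends Sun 11:00 after Aquarium Photo starts Sun 09:30 → overlap.
Cathedral Break: starts Sun 16:00 at or after Aquarium Photo ends Sun 13:00 → clear.
Aquarium Photo overlaps Gallery Transfer, Old-Town Break.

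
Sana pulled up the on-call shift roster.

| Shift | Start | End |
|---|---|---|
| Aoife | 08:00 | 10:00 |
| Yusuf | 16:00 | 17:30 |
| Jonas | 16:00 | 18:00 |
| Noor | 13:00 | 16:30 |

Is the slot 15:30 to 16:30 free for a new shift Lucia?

Aoife: ends 10:00 at or before Lucia starts 15:30 → clear.
Noor: starts 13:00 before Lucia ends 16:30, and ends 16:30 after Lucia starts 15:30 → overlap.
Yusuf: starts 16:00 before Lucia ends 16:30, and ends 17:30 after Lucia starts 15:30 → overlap.
Jonas: starts 16:00 before Lucia ends 16:30, and ends 18:00 after Lucia starts 15:30 → overlap.
Lucia overlaps Noor, Yusuf, Jonas.

No — it overlaps Jonas, Noor, Yusuf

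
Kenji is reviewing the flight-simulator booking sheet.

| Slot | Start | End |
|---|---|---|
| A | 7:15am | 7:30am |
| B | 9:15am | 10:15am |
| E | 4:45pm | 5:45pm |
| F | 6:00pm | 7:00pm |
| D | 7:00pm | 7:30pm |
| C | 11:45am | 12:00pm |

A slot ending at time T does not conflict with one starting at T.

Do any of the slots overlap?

Sorted by start: A, B, C, E, F, D.
B starts after A ends; A is clear from here.
C starts after B ends; B is clear from here.
E starts after C ends; C is clear from here.
F starts after E ends; E is clear from here.
D starts exactly when F ends (back-to-back, no overlap).
Every pair is clear; the schedule has no overlaps.

No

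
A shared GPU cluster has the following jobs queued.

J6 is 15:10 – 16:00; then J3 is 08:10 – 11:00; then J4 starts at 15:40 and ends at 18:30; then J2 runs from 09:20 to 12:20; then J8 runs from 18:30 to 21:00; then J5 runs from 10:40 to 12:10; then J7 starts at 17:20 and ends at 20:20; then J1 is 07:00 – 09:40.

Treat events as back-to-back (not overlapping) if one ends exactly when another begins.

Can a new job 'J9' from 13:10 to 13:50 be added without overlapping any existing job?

J1: ends 09:40 at or before J9 starts 13:10 → clear.
J3: ends 11:00 at or before J9 starts 13:10 → clear.
J2: ends 12:20 at or before J9 starts 13:10 → clear.
J5: ends 12:10 at or before J9 starts 13:10 → clear.
J6: starts 15:10 at or after J9 ends 13:50 → clear.
J4: starts 15:40 at or after J9 ends 13:50 → clear.
J7: starts 17:20 at or after J9 ends 13:50 → clear.
J8: starts 18:30 at or after J9 ends 13:50 → clear.

Yes — the slot is free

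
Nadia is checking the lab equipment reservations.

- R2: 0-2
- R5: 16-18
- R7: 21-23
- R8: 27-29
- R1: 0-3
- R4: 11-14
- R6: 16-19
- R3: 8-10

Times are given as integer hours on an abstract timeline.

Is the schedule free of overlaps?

No

Sorted by start: R1, R2, R3, R4, R5, R6, R7, R8.
R2 starts before R1 ends → R1 and R2 overlap.
That's a conflict, so the schedule is not conflict-free.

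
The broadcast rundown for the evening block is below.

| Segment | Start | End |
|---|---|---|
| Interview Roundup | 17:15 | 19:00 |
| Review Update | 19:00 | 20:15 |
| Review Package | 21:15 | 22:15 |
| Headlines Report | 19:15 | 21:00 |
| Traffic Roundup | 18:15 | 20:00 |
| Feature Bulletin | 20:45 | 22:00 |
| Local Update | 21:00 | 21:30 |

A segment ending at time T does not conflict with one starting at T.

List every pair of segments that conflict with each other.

Feature Bulletin & Headlines Report, Feature Bulletin & Local Update, Feature Bulletin & Review Package, Headlines Report & Review Update, Headlines Report & Traffic Roundup, Interview Roundup & Traffic Roundup, Local Update & Review Package, Review Update & Traffic Roundup

Sorted by start: Interview Roundup, Traffic Roundup, Review Update, Headlines Report, Feature Bulletin, Local Update, Review Package.
Traffic Roundup starts before Interview Roundup ends → Interview Roundup and Traffic Roundup overlap.
Review Update starts exactly when Interview Roundup ends (back-to-back, no overlap); Interview Roundup is clear from here.
Review Update starts before Traffic Roundup ends → Traffic Roundup and Review Update overlap.
Headlines Report starts before Traffic Roundup ends → Traffic Roundup and Headlines Report overlap.
Feature Bulletin starts after Traffic Roundup ends; Traffic Roundup is clear from here.
Headlines Report starts before Review Update ends → Review Update and Headlines Report overlap.
Feature Bulletin starts after Review Update ends; Review Update is clear from here.
Feature Bulletin starts before Headlines Report ends → Headlines Report and Feature Bulletin overlap.
Local Update starts exactly when Headlines Report ends (back-to-back, no overlap); Headlines Report is clear from here.
Local Update starts before Feature Bulletin ends → Feature Bulletin and Local Update overlap.
Review Package starts before Feature Bulletin ends → Feature Bulletin and Review Package overlap.
Review Package starts before Local Update ends → Local Update and Review Package overlap.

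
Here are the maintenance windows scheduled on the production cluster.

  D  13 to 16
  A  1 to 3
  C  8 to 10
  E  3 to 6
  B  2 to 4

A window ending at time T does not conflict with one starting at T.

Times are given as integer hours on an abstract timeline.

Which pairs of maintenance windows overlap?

A & B, B & E

Check each pair: they overlap iff neither finishes before the other starts.
Sorted by start: A, B, E, C, D.
B starts before A ends → A and B overlap.
E starts exactly when A ends (back-to-back, no overlap), so nothing later overlaps A either.
E starts before B ends → B and E overlap.
C starts after B ends, so nothing later overlaps B either.
C starts after E ends, so nothing later overlaps E either.
D starts after C ends.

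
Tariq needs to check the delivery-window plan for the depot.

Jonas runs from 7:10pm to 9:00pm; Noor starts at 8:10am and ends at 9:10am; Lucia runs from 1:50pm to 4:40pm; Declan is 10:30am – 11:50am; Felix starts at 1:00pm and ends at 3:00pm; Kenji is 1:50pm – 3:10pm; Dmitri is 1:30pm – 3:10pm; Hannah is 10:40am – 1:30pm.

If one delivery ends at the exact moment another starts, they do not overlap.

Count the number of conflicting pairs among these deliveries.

8

Sorted by start: Noor, Declan, Hannah, Felix, Dmitri, Kenji, Lucia, Jonas.
Declan starts after Noor ends, so Noor has no further overlaps.
Hannah starts before Declan ends → Declan and Hannah overlap.
Felix starts after Declan ends, so Declan has no further overlaps.
Felix starts before Hannah ends → Hannah and Felix overlap.
Dmitri starts exactly when Hannah ends (back-to-back, no overlap), so Hannah has no further overlaps.
Dmitri starts before Felix ends → Felix and Dmitri overlap.
Kenji starts before Felix ends → Felix and Kenji overlap.
Lucia starts before Felix ends → Felix and Lucia overlap.
Jonas starts after Felix ends.
Kenji starts before Dmitri ends → Dmitri and Kenji overlap.
Lucia starts before Dmitri ends → Dmitri and Lucia overlap.
Jonas starts after Dmitri ends.
Lucia starts before Kenji ends → Kenji and Lucia overlap.
Jonas starts after Kenji ends.
Jonas starts after Lucia ends.
Overlapping pairs: Declan & Hannah, Dmitri & Felix, Dmitri & Kenji, Dmitri & Lucia, Felix & Hannah, Felix & Kenji, Felix & Lucia, Kenji & Lucia — 8 in total.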